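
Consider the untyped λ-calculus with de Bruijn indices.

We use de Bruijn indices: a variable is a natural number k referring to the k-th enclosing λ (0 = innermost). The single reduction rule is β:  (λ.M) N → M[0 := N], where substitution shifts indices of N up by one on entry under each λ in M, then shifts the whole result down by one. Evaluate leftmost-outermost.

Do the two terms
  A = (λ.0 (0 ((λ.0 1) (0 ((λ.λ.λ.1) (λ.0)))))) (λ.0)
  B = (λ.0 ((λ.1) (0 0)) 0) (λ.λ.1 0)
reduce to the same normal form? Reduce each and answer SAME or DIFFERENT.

Term A:
  start: (λ.0 (0 ((λ.0 1) (0 ((λ.λ.λ.1) (λ.0)))))) (λ.0)
  [1] (λ.0) ((λ.0) ((λ.0 (λ.0)) ((λ.0) ((λ.λ.λ.1) (λ.0)))))
  [2] (λ.0) ((λ.0 (λ.0)) ((λ.0) ((λ.λ.λ.1) (λ.0))))
  [3] (λ.0 (λ.0)) ((λ.0) ((λ.λ.λ.1) (λ.0)))
  [4] (λ.0) ((λ.λ.λ.1) (λ.0)) (λ.0)
  [5] (λ.λ.λ.1) (λ.0) (λ.0)
  [6] (λ.λ.1) (λ.0)
  [7] λ.λ.0

Term B:
  start: (λ.0 ((λ.1) (0 0)) 0) (λ.λ.1 0)
  [1] (λ.λ.1 0) ((λ.λ.λ.1 0) ((λ.λ.1 0) (λ.λ.1 0))) (λ.λ.1 0)
  [2] (λ.(λ.λ.λ.1 0) ((λ.λ.1 0) (λ.λ.1 0)) 0) (λ.λ.1 0)
  [3] (λ.λ.λ.1 0) ((λ.λ.1 0) (λ.λ.1 0)) (λ.λ.1 0)
  [4] (λ.λ.1 0) (λ.λ.1 0)
  [5] λ.(λ.λ.1 0) 0
  [6] λ.λ.1 0

Answer: DIFFERENT — A ⇓ λ.λ.0, B ⇓ λ.λ.1 0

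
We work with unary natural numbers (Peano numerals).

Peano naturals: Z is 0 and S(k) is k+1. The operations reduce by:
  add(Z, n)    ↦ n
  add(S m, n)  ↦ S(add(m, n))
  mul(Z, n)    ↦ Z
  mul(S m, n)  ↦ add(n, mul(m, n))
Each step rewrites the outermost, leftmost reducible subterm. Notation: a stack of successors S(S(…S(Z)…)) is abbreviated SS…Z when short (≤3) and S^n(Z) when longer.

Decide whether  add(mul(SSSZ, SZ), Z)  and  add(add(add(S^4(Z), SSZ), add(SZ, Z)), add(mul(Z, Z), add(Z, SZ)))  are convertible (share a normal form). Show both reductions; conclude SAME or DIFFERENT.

Term A:
  start: add(mul(SSSZ, SZ), Z)
  step 1: add(add(SZ, mul(SSZ, SZ)), Z)
  step 2: add(S(add(Z, mul(SSZ, SZ))), Z)
  step 3: S(add(add(Z, mul(SSZ, SZ)), Z))
  step 4: S(add(mul(SSZ, SZ), Z))
  step 5: S(add(add(SZ, mul(SZ, SZ)), Z))
  step 6: S(add(S(add(Z, mul(SZ, SZ))), Z))
  step 7: S(S(add(add(Z, mul(SZ, SZ)), Z)))
  step 8: S(S(add(mul(SZ, SZ), Z)))
  step 9: S(S(add(add(SZ, mul(Z, SZ)), Z)))
  step 10: S(S(add(S(add(Z, mul(Z, SZ))), Z)))
  step 11: S(S(S(add(add(Z, mul(Z, SZ)), Z))))
  step 12: S(S(S(add(mul(Z, SZ), Z))))
  step 13: S(S(S(add(Z, Z))))
  step 14: SSSZ

Term B:
  start: add(add(add(S^4(Z), SSZ), add(SZ, Z)), add(mul(Z, Z), add(Z, SZ)))
  step 1: add(add(S(add(SSSZ, SSZ)), add(SZ, Z)), add(mul(Z, Z), add(Z, SZ)))
  step 2: add(S(add(add(SSSZ, SSZ), add(SZ, Z))), add(mul(Z, Z), add(Z, SZ)))
  step 3: S(add(add(add(SSSZ, SSZ), add(SZ, Z)), add(mul(Z, Z), add(Z, SZ))))
  step 4: S(add(add(S(add(SSZ, SSZ)), add(SZ, Z)), add(mul(Z, Z), add(Z, SZ))))
  step 5: S(add(S(add(add(SSZ, SSZ), add(SZ, Z))), add(mul(Z, Z), add(Z, SZ))))
  step 6: S(S(add(add(add(SSZ, SSZ), add(SZ, Z)), add(mul(Z, Z), add(Z, SZ)))))
  step 7: S(S(add(add(S(add(SZ, SSZ)), add(SZ, Z)), add(mul(Z, Z), add(Z, SZ)))))
  step 8: S(S(add(S(add(add(SZ, SSZ), add(SZ, Z))), add(mul(Z, Z), add(Z, SZ)))))
  step 9: S(S(S(add(add(add(SZ, SSZ), add(SZ, Z)), add(mul(Z, Z), add(Z, SZ))))))
  step 10: S(S(S(add(add(S(add(Z, SSZ)), add(SZ, Z)), add(mul(Z, Z), add(Z, SZ))))))
  step 11: S(S(S(add(S(add(add(Z, SSZ), add(SZ, Z))), add(mul(Z, Z), add(Z, SZ))))))
  step 12: S(S(S(S(add(add(add(Z, SSZ), add(SZ, Z)), add(mul(Z, Z), add(Z, SZ)))))))
  step 13: S(S(S(S(add(add(SSZ, add(SZ, Z)), add(mul(Z, Z), add(Z, SZ)))))))
  step 14: S(S(S(S(add(S(add(SZ, add(SZ, Z))), add(mul(Z, Z), add(Z, SZ)))))))
  step 15: S(S(S(S(S(add(add(SZ, add(SZ, Z)), add(mul(Z, Z), add(Z, SZ))))))))
  step 16: S(S(S(S(S(add(S(add(Z, add(SZ, Z))), add(mul(Z, Z), add(Z, SZ))))))))
  step 17: S(S(S(S(S(S(add(add(Z, add(SZ, Z)), add(mul(Z, Z), add(Z, SZ)))))))))
  step 18: S(S(S(S(S(S(add(add(SZ, Z), add(mul(Z, Z), add(Z, SZ)))))))))
  step 19: S(S(S(S(S(S(add(S(add(Z, Z)), add(mul(Z, Z), add(Z, SZ)))))))))
  step 20: S(S(S(S(S(S(S(add(add(Z, Z), add(mul(Z, Z), add(Z, SZ))))))))))
  step 21: S(S(S(S(S(S(S(add(Z, add(mul(Z, Z), add(Z, SZ))))))))))
  step 22: S(S(S(S(S(S(S(add(mul(Z, Z), add(Z, SZ)))))))))
  step 23: S(S(S(S(S(S(S(add(Z, add(Z, SZ)))))))))
  step 24: S(S(S(S(S(S(S(add(Z, SZ))))))))
  step 25: S^8(Z)

Answer: DIFFERENT — A ⇓ SSSZ, B ⇓ S^8(Z)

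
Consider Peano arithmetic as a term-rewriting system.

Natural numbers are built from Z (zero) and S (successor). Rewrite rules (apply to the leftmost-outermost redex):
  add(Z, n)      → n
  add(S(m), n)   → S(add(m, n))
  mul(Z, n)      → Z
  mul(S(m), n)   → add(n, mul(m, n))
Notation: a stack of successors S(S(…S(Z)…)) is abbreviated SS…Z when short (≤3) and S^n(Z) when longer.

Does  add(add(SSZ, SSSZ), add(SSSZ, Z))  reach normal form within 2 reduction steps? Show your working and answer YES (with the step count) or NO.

  start: add(add(SSZ, SSSZ), add(SSSZ, Z))
  [1] add(S(add(SZ, SSSZ)), add(SSSZ, Z))
  [2] S(add(add(SZ, SSSZ), add(SSSZ, Z)))

Answer: NO — after 2 steps the term is S(add(add(SZ, SSSZ), add(SSSZ, Z))), not yet normal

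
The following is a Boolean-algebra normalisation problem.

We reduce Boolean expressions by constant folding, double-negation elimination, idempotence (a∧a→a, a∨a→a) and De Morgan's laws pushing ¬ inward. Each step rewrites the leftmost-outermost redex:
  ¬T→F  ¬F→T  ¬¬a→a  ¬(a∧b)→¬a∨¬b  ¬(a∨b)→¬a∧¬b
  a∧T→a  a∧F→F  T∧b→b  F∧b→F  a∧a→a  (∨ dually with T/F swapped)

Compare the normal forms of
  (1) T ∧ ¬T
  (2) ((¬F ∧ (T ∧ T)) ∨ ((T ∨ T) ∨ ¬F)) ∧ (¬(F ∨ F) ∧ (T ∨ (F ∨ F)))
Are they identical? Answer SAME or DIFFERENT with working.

Answer: DIFFERENT — A ⇓ F, B ⇓ T

Working:
Term A:
  start: T ∧ ¬T
  step 1: ¬T
  step 2: F

Term B:
  start: ((¬F ∧ (T ∧ T)) ∨ ((T ∨ T) ∨ ¬F)) ∧ (¬(F ∨ F) ∧ (T ∨ (F ∨ F)))
  step 1: ((T ∧ (T ∧ T)) ∨ ((T ∨ T) ∨ ¬F)) ∧ (¬(F ∨ F) ∧ (T ∨ (F ∨ F)))
  step 2: ((T ∧ T) ∨ ((T ∨ T) ∨ ¬F)) ∧ (¬(F ∨ F) ∧ (T ∨ (F ∨ F)))
  step 3: (T ∨ ((T ∨ T) ∨ ¬F)) ∧ (¬(F ∨ F) ∧ (T ∨ (F ∨ F)))
  step 4: T ∧ (¬(F ∨ F) ∧ (T ∨ (F ∨ F)))
  step 5: ¬(F ∨ F) ∧ (T ∨ (F ∨ F))
  step 6: (¬F ∧ ¬F) ∧ (T ∨ (F ∨ F))
  step 7: ¬F ∧ (T ∨ (F ∨ F))
  step 8: T ∧ (T ∨ (F ∨ F))
  step 9: T ∨ (F ∨ F)
  step 10: T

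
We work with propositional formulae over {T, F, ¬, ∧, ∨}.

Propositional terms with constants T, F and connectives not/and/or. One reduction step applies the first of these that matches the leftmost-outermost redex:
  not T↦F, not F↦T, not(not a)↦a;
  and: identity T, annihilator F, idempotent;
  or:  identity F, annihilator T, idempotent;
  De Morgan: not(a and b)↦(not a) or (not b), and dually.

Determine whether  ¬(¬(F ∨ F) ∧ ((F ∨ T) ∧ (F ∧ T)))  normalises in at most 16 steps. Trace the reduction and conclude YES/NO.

  start: ¬(¬(F ∨ F) ∧ ((F ∨ T) ∧ (F ∧ T)))
  →1  ¬¬(F ∨ F) ∨ ¬((F ∨ T) ∧ (F ∧ T))
  →2  (F ∨ F) ∨ ¬((F ∨ T) ∧ (F ∧ T))
  →3  F ∨ ¬((F ∨ T) ∧ (F ∧ T))
  →4  ¬((F ∨ T) ∧ (F ∧ T))
  →5  ¬(F ∨ T) ∨ ¬(F ∧ T)
  →6  (¬F ∧ ¬T) ∨ ¬(F ∧ T)
  →7  (T ∧ ¬T) ∨ ¬(F ∧ T)
  →8  ¬T ∨ ¬(F ∧ T)
  →9  F ∨ ¬(F ∧ T)
  →10  ¬(F ∧ T)
  →11  ¬F ∨ ¬T
  →12  T ∨ ¬T
  →13  T

Answer: YES — reaches normal form T in 13 ≤ 16 steps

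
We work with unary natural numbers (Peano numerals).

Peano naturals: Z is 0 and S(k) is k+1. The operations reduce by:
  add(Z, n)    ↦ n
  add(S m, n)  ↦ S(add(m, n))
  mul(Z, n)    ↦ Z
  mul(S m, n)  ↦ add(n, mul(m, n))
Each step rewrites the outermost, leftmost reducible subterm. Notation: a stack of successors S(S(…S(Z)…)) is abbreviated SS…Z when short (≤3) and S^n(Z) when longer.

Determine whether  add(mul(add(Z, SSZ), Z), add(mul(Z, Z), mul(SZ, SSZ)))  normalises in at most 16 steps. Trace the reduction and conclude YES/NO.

  start: add(mul(add(Z, SSZ), Z), add(mul(Z, Z), mul(SZ, SSZ)))
  step 1: add(mul(SSZ, Z), add(mul(Z, Z), mul(SZ, SSZ)))
  step 2: add(add(Z, mul(SZ, Z)), add(mul(Z, Z), mul(SZ, SSZ)))
  step 3: add(mul(SZ, Z), add(mul(Z, Z), mul(SZ, SSZ)))
  step 4: add(add(Z, mul(Z, Z)), add(mul(Z, Z), mul(SZ, SSZ)))
  step 5: add(mul(Z, Z), add(mul(Z, Z), mul(SZ, SSZ)))
  step 6: add(Z, add(mul(Z, Z), mul(SZ, SSZ)))
  step 7: add(mul(Z, Z), mul(SZ, SSZ))
  step 8: add(Z, mul(SZ, SSZ))
  step 9: mul(SZ, SSZ)
  step 10: add(SSZ, mul(Z, SSZ))
  step 11: S(add(SZ, mul(Z, SSZ)))
  step 12: S(S(add(Z, mul(Z, SSZ))))
  step 13: S(S(mul(Z, SSZ)))
  step 14: SSZ

Answer: YES — reaches normal form SSZ in 14 ≤ 16 steps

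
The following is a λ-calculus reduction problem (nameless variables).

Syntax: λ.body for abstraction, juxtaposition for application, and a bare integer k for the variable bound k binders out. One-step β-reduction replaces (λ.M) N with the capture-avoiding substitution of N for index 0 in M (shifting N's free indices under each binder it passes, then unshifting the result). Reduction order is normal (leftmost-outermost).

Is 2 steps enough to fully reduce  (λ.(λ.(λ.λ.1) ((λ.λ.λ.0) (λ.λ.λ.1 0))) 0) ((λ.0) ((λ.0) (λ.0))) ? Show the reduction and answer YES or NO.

Answer: NO — after 2 steps the term is (λ.λ.1) ((λ.λ.λ.0) (λ.λ.λ.1 0)), not yet normal

Working:
  start: (λ.(λ.(λ.λ.1) ((λ.λ.λ.0) (λ.λ.λ.1 0))) 0) ((λ.0) ((λ.0) (λ.0)))
  step 1: (λ.(λ.λ.1) ((λ.λ.λ.0) (λ.λ.λ.1 0))) ((λ.0) ((λ.0) (λ.0)))
  step 2: (λ.λ.1) ((λ.λ.λ.0) (λ.λ.λ.1 0))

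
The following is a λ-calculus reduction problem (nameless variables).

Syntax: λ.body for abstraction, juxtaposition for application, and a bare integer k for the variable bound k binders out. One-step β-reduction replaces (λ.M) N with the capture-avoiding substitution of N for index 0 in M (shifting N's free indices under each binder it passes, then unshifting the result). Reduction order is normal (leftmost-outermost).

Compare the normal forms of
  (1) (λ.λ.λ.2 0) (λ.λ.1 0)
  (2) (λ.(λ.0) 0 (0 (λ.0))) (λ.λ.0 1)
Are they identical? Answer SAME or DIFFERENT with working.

Answer: DIFFERENT — A ⇓ λ.λ.λ.1 0, B ⇓ λ.0 (λ.0 (λ.0))

Reduction:
Term A:
  start: (λ.λ.λ.2 0) (λ.λ.1 0)
  →1  λ.λ.(λ.λ.1 0) 0
  →2  λ.λ.λ.1 0

Term B:
  start: (λ.(λ.0) 0 (0 (λ.0))) (λ.λ.0 1)
  →1  (λ.0) (λ.λ.0 1) ((λ.λ.0 1) (λ.0))
  →2  (λ.λ.0 1) ((λ.λ.0 1) (λ.0))
  →3  λ.0 ((λ.λ.0 1) (λ.0))
  →4  λ.0 (λ.0 (λ.0))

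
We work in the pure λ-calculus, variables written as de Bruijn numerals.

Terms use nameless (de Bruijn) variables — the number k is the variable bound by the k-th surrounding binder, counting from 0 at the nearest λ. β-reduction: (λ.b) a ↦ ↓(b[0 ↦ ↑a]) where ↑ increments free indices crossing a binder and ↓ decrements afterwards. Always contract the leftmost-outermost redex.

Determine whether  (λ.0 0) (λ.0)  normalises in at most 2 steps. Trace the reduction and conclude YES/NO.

  start: (λ.0 0) (λ.0)
  →1  (λ.0) (λ.0)
  →2  λ.0

Answer: YES — reaches normal form λ.0 in 2 ≤ 2 steps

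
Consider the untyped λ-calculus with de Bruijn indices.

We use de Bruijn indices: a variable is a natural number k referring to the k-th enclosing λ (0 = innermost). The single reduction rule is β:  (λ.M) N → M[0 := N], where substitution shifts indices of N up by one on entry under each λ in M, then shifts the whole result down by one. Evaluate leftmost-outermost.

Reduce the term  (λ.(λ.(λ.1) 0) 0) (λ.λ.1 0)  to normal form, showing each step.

  start: (λ.(λ.(λ.1) 0) 0) (λ.λ.1 0)
  →1  (λ.(λ.1) 0) (λ.λ.1 0)
  →2  (λ.λ.λ.1 0) (λ.λ.1 0)
  →3  λ.λ.1 0

Answer: normal form = λ.λ.1 0  (in 3 steps)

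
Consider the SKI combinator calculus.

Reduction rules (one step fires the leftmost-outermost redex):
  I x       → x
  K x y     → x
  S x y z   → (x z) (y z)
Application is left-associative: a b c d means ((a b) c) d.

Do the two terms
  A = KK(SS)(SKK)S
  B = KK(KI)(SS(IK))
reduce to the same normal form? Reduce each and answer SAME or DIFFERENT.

Answer: DIFFERENT — A ⇓ SKK, B ⇓ K(SSK)

Derivation:
Term A:
  start: KK(SS)(SKK)S
  →1  K(SKK)S
  →2  SKK

Term B:
  start: KK(KI)(SS(IK))
  →1  K(SS(IK))
  →2  K(SSK)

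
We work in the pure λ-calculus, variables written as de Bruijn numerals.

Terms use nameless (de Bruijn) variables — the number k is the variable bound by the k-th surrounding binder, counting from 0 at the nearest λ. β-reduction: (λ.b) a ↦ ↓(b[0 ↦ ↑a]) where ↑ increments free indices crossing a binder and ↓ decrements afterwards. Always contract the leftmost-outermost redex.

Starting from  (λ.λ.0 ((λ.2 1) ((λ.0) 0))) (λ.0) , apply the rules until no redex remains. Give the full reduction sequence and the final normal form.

  start: (λ.λ.0 ((λ.2 1) ((λ.0) 0))) (λ.0)
  [1] λ.0 ((λ.(λ.0) 1) ((λ.0) 0))
  [2] λ.0 ((λ.0) 0)
  [3] λ.0 0

Answer: normal form = λ.0 0  (in 3 steps)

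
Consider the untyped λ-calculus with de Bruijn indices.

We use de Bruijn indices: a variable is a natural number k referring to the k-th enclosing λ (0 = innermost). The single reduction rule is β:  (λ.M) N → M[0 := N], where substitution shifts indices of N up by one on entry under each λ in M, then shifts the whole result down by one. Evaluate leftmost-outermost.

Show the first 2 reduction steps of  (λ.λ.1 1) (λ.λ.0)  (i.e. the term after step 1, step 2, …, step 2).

Answer: after 2 steps: λ.λ.0

Derivation:
  start: (λ.λ.1 1) (λ.λ.0)
  step 1: λ.(λ.λ.0) (λ.λ.0)
  step 2: λ.λ.0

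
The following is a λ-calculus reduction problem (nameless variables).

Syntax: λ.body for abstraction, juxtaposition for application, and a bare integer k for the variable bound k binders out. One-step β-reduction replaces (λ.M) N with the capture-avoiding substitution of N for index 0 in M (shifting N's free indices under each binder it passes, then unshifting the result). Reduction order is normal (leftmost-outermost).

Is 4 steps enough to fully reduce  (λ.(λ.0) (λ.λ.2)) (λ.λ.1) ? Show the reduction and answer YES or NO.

  start: (λ.(λ.0) (λ.λ.2)) (λ.λ.1)
  [1] (λ.0) (λ.λ.λ.λ.1)
  [2] λ.λ.λ.λ.1

Answer: YES — reaches normal form λ.λ.λ.λ.1 in 2 ≤ 4 steps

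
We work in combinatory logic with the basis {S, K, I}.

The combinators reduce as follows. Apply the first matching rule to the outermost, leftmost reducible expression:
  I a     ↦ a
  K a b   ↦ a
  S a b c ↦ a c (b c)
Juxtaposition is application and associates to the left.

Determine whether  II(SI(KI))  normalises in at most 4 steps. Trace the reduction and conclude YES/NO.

  start: II(SI(KI))
  →1  I(SI(KI))
  →2  SI(KI)

Answer: YES — reaches normal form SI(KI) in 2 ≤ 4 steps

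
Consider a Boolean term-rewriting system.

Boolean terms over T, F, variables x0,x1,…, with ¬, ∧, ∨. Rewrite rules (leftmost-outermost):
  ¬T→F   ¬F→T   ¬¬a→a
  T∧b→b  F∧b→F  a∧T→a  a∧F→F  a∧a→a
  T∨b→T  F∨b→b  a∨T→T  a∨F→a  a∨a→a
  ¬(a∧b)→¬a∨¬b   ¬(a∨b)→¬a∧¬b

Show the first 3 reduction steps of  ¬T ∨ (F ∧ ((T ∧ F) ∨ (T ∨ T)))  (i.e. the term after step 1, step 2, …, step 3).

Answer: after 3 steps: F

Reduction:
  start: ¬T ∨ (F ∧ ((T ∧ F) ∨ (T ∨ T)))
  step 1: F ∨ (F ∧ ((T ∧ F) ∨ (T ∨ T)))
  step 2: F ∧ ((T ∧ F) ∨ (T ∨ T))
  step 3: F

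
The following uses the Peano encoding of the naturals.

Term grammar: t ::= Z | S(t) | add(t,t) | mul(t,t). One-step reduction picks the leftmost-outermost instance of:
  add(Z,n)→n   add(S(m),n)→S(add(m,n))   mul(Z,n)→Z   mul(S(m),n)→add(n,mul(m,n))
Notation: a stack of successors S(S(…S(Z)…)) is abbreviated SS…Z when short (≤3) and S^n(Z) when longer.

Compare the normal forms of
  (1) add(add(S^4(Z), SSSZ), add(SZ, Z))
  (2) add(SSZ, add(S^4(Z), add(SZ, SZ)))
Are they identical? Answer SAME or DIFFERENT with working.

Term A:
  start: add(add(S^4(Z), SSSZ), add(SZ, Z))
  →1  add(S(add(SSSZ, SSSZ)), add(SZ, Z))
  →2  S(add(add(SSSZ, SSSZ), add(SZ, Z)))
  →3  S(add(S(add(SSZ, SSSZ)), add(SZ, Z)))
  →4  S(S(add(add(SSZ, SSSZ), add(SZ, Z))))
  →5  S(S(add(S(add(SZ, SSSZ)), add(SZ, Z))))
  →6  S(S(S(add(add(SZ, SSSZ), add(SZ, Z)))))
  →7  S(S(S(add(S(add(Z, SSSZ)), add(SZ, Z)))))
  →8  S(S(S(S(add(add(Z, SSSZ), add(SZ, Z))))))
  →9  S(S(S(S(add(SSSZ, add(SZ, Z))))))
  →10  S(S(S(S(S(add(SSZ, add(SZ, Z)))))))
  →11  S(S(S(S(S(S(add(SZ, add(SZ, Z))))))))
  →12  S(S(S(S(S(S(S(add(Z, add(SZ, Z)))))))))
  →13  S(S(S(S(S(S(S(add(SZ, Z))))))))
  →14  S(S(S(S(S(S(S(S(add(Z, Z)))))))))
  →15  S^8(Z)

Term B:
  start: add(SSZ, add(S^4(Z), add(SZ, SZ)))
  →1  S(add(SZ, add(S^4(Z), add(SZ, SZ))))
  →2  S(S(add(Z, add(S^4(Z), add(SZ, SZ)))))
  →3  S(S(add(S^4(Z), add(SZ, SZ))))
  →4  S(S(S(add(SSSZ, add(SZ, SZ)))))
  →5  S(S(S(S(add(SSZ, add(SZ, SZ))))))
  →6  S(S(S(S(S(add(SZ, add(SZ, SZ)))))))
  →7  S(S(S(S(S(S(add(Z, add(SZ, SZ))))))))
  →8  S(S(S(S(S(S(add(SZ, SZ)))))))
  →9  S(S(S(S(S(S(S(add(Z, SZ))))))))
  →10  S^8(Z)

Answer: SAME — A ⇓ S^8(Z), B ⇓ S^8(Z)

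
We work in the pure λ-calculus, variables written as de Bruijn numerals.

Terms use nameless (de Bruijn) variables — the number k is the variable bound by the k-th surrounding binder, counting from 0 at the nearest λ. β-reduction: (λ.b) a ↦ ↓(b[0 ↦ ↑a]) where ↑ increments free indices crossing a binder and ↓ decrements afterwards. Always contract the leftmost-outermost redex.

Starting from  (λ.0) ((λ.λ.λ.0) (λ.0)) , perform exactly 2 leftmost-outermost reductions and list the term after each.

Answer: after 2 steps: λ.λ.0

Derivation:
  start: (λ.0) ((λ.λ.λ.0) (λ.0))
  [1] (λ.λ.λ.0) (λ.0)
  [2] λ.λ.0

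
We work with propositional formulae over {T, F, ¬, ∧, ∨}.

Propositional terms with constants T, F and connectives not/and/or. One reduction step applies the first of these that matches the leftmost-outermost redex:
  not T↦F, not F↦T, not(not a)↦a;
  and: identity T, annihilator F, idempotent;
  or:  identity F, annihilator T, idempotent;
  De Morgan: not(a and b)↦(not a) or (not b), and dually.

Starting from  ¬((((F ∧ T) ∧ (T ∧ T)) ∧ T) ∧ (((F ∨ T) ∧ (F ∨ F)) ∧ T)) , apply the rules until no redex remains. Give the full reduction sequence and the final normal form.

Answer: normal form = T  (in 9 steps)

Derivation:
  start: ¬((((F ∧ T) ∧ (T ∧ T)) ∧ T) ∧ (((F ∨ T) ∧ (F ∨ F)) ∧ T))
  step 1: ¬(((F ∧ T) ∧ (T ∧ T)) ∧ T) ∨ ¬(((F ∨ T) ∧ (F ∨ F)) ∧ T)
  step 2: (¬((F ∧ T) ∧ (T ∧ T)) ∨ ¬T) ∨ ¬(((F ∨ T) ∧ (F ∨ F)) ∧ T)
  step 3: ((¬(F ∧ T) ∨ ¬(T ∧ T)) ∨ ¬T) ∨ ¬(((F ∨ T) ∧ (F ∨ F)) ∧ T)
  step 4: (((¬F ∨ ¬T) ∨ ¬(T ∧ T)) ∨ ¬T) ∨ ¬(((F ∨ T) ∧ (F ∨ F)) ∧ T)
  step 5: (((T ∨ ¬T) ∨ ¬(T ∧ T)) ∨ ¬T) ∨ ¬(((F ∨ T) ∧ (F ∨ F)) ∧ T)
  step 6: ((T ∨ ¬(T ∧ T)) ∨ ¬T) ∨ ¬(((F ∨ T) ∧ (F ∨ F)) ∧ T)
  step 7: (T ∨ ¬T) ∨ ¬(((F ∨ T) ∧ (F ∨ F)) ∧ T)
  step 8: T ∨ ¬(((F ∨ T) ∧ (F ∨ F)) ∧ T)
  step 9: T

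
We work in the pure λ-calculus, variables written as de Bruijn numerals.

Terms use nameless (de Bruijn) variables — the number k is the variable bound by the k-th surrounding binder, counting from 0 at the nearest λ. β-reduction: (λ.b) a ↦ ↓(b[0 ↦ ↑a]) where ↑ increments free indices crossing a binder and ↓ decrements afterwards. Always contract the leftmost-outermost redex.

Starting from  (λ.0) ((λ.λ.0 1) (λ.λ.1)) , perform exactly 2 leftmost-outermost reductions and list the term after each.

Answer: after 2 steps: λ.0 (λ.λ.1)

Working:
  start: (λ.0) ((λ.λ.0 1) (λ.λ.1))
  →1  (λ.λ.0 1) (λ.λ.1)
  →2  λ.0 (λ.λ.1)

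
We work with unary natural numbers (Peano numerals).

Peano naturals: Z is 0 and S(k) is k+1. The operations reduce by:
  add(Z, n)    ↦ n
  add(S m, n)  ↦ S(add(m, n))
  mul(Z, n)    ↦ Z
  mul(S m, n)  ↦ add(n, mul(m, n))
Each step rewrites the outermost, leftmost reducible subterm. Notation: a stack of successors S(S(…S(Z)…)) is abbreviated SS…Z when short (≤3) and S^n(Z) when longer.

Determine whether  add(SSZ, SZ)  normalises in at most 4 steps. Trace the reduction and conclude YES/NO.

Answer: YES — reaches normal form SSSZ in 3 ≤ 4 steps

Working:
  start: add(SSZ, SZ)
  →1  S(add(SZ, SZ))
  →2  S(S(add(Z, SZ)))
  →3  SSSZ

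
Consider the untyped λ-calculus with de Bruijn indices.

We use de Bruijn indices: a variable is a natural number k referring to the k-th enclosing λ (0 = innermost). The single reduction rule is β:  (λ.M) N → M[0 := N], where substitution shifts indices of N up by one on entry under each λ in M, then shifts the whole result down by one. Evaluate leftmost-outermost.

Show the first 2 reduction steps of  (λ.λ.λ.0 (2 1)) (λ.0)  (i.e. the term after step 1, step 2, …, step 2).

  start: (λ.λ.λ.0 (2 1)) (λ.0)
  →1  λ.λ.0 ((λ.0) 1)
  →2  λ.λ.0 1

Answer: after 2 steps: λ.λ.0 1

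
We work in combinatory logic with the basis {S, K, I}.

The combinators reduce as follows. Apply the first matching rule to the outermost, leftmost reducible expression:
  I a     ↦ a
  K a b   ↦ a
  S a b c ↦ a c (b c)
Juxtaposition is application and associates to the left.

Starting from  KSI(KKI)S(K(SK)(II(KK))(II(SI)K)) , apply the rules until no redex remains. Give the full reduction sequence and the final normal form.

  start: KSI(KKI)S(K(SK)(II(KK))(II(SI)K))
  [1] S(KKI)S(K(SK)(II(KK))(II(SI)K))
  [2] KKI(K(SK)(II(KK))(II(SI)K))(S(K(SK)(II(KK))(II(SI)K)))
  [3] K(K(SK)(II(KK))(II(SI)K))(S(K(SK)(II(KK))(II(SI)K)))
  [4] K(SK)(II(KK))(II(SI)K)
  [5] SK(II(SI)K)
  [6] SK(I(SI)K)
  [7] SK(SIK)

Answer: normal form = SK(SIK)  (in 7 steps)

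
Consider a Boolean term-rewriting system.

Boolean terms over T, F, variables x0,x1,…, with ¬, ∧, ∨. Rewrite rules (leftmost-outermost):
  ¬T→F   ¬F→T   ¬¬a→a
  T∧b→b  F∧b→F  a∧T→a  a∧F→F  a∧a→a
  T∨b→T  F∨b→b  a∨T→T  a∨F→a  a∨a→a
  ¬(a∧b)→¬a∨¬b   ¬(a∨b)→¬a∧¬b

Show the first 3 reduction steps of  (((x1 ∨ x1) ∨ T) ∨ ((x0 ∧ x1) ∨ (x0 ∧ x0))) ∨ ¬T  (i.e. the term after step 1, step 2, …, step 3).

Answer: after 3 steps: T

Reduction:
  start: (((x1 ∨ x1) ∨ T) ∨ ((x0 ∧ x1) ∨ (x0 ∧ x0))) ∨ ¬T
  [1] (T ∨ ((x0 ∧ x1) ∨ (x0 ∧ x0))) ∨ ¬T
  [2] T ∨ ¬T
  [3] T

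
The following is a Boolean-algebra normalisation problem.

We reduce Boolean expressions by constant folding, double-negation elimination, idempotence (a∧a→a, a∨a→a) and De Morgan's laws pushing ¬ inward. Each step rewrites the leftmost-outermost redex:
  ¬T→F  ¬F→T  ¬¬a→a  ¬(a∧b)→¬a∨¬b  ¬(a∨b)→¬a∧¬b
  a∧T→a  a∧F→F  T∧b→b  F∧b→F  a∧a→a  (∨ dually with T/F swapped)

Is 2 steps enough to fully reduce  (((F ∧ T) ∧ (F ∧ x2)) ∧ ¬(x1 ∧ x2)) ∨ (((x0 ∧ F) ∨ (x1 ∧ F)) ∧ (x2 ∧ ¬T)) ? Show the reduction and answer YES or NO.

  start: (((F ∧ T) ∧ (F ∧ x2)) ∧ ¬(x1 ∧ x2)) ∨ (((x0 ∧ F) ∨ (x1 ∧ F)) ∧ (x2 ∧ ¬T))
  →1  ((F ∧ (F ∧ x2)) ∧ ¬(x1 ∧ x2)) ∨ (((x0 ∧ F) ∨ (x1 ∧ F)) ∧ (x2 ∧ ¬T))
  →2  (F ∧ ¬(x1 ∧ x2)) ∨ (((x0 ∧ F) ∨ (x1 ∧ F)) ∧ (x2 ∧ ¬T))

Answer: NO — after 2 steps the term is (F ∧ ¬(x1 ∧ x2)) ∨ (((x0 ∧ F) ∨ (x1 ∧ F)) ∧ (x2 ∧ ¬T)), not yet normal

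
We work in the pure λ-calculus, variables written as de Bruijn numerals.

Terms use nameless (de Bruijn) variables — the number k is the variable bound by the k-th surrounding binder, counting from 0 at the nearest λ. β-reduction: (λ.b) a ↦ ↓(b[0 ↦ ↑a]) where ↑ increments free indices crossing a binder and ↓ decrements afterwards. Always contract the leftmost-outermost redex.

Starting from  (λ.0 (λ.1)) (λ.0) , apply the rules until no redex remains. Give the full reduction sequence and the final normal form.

  start: (λ.0 (λ.1)) (λ.0)
  →1  (λ.0) (λ.λ.0)
  →2  λ.λ.0

Answer: normal form = λ.λ.0  (in 2 steps)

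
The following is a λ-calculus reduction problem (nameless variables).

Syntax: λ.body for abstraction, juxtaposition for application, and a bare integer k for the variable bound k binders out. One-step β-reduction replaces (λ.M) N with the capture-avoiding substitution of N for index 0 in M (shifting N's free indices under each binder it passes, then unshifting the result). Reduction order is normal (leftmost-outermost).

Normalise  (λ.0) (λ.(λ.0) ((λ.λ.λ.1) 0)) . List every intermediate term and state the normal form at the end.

  start: (λ.0) (λ.(λ.0) ((λ.λ.λ.1) 0))
  →1  λ.(λ.0) ((λ.λ.λ.1) 0)
  →2  λ.(λ.λ.λ.1) 0
  →3  λ.λ.λ.1

Answer: normal form = λ.λ.λ.1  (in 3 steps)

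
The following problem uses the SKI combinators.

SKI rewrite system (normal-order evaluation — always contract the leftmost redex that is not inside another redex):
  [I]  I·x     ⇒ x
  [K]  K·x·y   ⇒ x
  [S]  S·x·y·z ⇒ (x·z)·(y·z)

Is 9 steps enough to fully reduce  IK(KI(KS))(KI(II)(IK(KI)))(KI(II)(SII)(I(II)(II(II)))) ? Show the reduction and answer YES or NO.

Answer: NO — after 9 steps the term is II(II(II))(I(I(II)(II(II)))), not yet normal

Reduction:
  start: IK(KI(KS))(KI(II)(IK(KI)))(KI(II)(SII)(I(II)(II(II))))
  step 1: K(KI(KS))(KI(II)(IK(KI)))(KI(II)(SII)(I(II)(II(II))))
  step 2: KI(KS)(KI(II)(SII)(I(II)(II(II))))
  step 3: I(KI(II)(SII)(I(II)(II(II))))
  step 4: KI(II)(SII)(I(II)(II(II)))
  step 5: I(SII)(I(II)(II(II)))
  step 6: SII(I(II)(II(II)))
  step 7: I(I(II)(II(II)))(I(I(II)(II(II))))
  step 8: I(II)(II(II))(I(I(II)(II(II))))
  step 9: II(II(II))(I(I(II)(II(II))))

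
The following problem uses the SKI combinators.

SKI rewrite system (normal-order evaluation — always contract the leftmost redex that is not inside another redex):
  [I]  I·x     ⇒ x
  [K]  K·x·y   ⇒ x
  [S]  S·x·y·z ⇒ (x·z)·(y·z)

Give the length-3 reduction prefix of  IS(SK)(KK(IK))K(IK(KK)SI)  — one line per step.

  start: IS(SK)(KK(IK))K(IK(KK)SI)
  step 1: S(SK)(KK(IK))K(IK(KK)SI)
  step 2: SKK(KK(IK)K)(IK(KK)SI)
  step 3: K(KK(IK)K)(K(KK(IK)K))(IK(KK)SI)

Answer: after 3 steps: K(KK(IK)K)(K(KK(IK)K))(IK(KK)SI)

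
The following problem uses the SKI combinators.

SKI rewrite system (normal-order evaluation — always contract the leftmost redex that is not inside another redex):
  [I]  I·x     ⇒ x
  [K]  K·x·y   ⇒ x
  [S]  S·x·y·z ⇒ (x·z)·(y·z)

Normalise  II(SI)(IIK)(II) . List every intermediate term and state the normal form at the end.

  start: II(SI)(IIK)(II)
  →1  I(SI)(IIK)(II)
  →2  SI(IIK)(II)
  →3  I(II)(IIK(II))
  →4  II(IIK(II))
  →5  I(IIK(II))
  →6  IIK(II)
  →7  IK(II)
  →8  K(II)
  →9  KI

Answer: normal form = KI  (in 9 steps)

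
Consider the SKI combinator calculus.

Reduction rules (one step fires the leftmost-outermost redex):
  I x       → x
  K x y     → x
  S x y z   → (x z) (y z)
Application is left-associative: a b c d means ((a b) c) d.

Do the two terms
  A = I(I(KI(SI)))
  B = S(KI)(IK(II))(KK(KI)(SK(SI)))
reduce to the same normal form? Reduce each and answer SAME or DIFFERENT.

Term A:
  start: I(I(KI(SI)))
  step 1: I(KI(SI))
  step 2: KI(SI)
  step 3: I

Term B:
  start: S(KI)(IK(II))(KK(KI)(SK(SI)))
  step 1: KI(KK(KI)(SK(SI)))(IK(II)(KK(KI)(SK(SI))))
  step 2: I(IK(II)(KK(KI)(SK(SI))))
  step 3: IK(II)(KK(KI)(SK(SI)))
  step 4: K(II)(KK(KI)(SK(SI)))
  step 5: II
  step 6: I

Answer: SAME — A ⇓ I, B ⇓ I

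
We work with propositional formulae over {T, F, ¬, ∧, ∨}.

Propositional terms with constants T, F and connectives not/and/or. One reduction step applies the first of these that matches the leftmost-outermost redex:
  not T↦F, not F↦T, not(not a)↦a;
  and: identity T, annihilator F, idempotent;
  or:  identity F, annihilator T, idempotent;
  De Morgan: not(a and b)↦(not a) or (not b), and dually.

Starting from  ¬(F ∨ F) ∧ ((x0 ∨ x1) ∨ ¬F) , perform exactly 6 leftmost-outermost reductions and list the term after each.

Answer: after 6 steps: T

Derivation:
  start: ¬(F ∨ F) ∧ ((x0 ∨ x1) ∨ ¬F)
  step 1: (¬F ∧ ¬F) ∧ ((x0 ∨ x1) ∨ ¬F)
  step 2: ¬F ∧ ((x0 ∨ x1) ∨ ¬F)
  step 3: T ∧ ((x0 ∨ x1) ∨ ¬F)
  step 4: (x0 ∨ x1) ∨ ¬F
  step 5: (x0 ∨ x1) ∨ T
  step 6: T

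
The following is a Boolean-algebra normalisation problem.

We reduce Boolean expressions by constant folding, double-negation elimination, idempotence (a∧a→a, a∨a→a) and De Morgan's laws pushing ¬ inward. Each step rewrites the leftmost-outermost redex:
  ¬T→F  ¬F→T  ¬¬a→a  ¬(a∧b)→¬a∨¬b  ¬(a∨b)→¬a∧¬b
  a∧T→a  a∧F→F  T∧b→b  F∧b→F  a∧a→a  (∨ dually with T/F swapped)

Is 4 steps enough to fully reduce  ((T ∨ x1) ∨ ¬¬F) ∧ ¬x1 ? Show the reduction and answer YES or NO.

  start: ((T ∨ x1) ∨ ¬¬F) ∧ ¬x1
  step 1: (T ∨ ¬¬F) ∧ ¬x1
  step 2: T ∧ ¬x1
  step 3: ¬x1

Answer: YES — reaches normal form ¬x1 in 3 ≤ 4 steps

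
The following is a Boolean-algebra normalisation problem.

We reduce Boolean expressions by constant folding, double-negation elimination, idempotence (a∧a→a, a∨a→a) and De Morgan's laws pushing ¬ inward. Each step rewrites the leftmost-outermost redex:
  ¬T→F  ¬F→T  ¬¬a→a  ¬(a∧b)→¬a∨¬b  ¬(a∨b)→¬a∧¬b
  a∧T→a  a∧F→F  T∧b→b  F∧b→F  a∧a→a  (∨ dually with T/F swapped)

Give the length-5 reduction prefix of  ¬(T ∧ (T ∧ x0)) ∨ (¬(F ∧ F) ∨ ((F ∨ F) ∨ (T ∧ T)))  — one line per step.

Answer: after 5 steps: (F ∨ ¬x0) ∨ (¬(F ∧ F) ∨ ((F ∨ F) ∨ (T ∧ T)))

Working:
  start: ¬(T ∧ (T ∧ x0)) ∨ (¬(F ∧ F) ∨ ((F ∨ F) ∨ (T ∧ T)))
  [1] (¬T ∨ ¬(T ∧ x0)) ∨ (¬(F ∧ F) ∨ ((F ∨ F) ∨ (T ∧ T)))
  [2] (F ∨ ¬(T ∧ x0)) ∨ (¬(F ∧ F) ∨ ((F ∨ F) ∨ (T ∧ T)))
  [3] ¬(T ∧ x0) ∨ (¬(F ∧ F) ∨ ((F ∨ F) ∨ (T ∧ T)))
  [4] (¬T ∨ ¬x0) ∨ (¬(F ∧ F) ∨ ((F ∨ F) ∨ (T ∧ T)))
  [5] (F ∨ ¬x0) ∨ (¬(F ∧ F) ∨ ((F ∨ F) ∨ (T ∧ T)))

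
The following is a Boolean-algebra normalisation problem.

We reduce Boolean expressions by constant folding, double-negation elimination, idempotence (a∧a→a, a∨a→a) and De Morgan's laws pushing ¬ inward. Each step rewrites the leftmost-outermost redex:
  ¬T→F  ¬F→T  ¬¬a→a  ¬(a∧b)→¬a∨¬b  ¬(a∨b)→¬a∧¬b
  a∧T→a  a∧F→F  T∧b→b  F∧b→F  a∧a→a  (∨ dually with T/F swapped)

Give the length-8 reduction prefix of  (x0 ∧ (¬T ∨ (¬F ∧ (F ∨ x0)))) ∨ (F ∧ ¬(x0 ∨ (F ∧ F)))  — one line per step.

Answer: after 8 steps: x0

Reduction:
  start: (x0 ∧ (¬T ∨ (¬F ∧ (F ∨ x0)))) ∨ (F ∧ ¬(x0 ∨ (F ∧ F)))
  step 1: (x0 ∧ (F ∨ (¬F ∧ (F ∨ x0)))) ∨ (F ∧ ¬(x0 ∨ (F ∧ F)))
  step 2: (x0 ∧ (¬F ∧ (F ∨ x0))) ∨ (F ∧ ¬(x0 ∨ (F ∧ F)))
  step 3: (x0 ∧ (T ∧ (F ∨ x0))) ∨ (F ∧ ¬(x0 ∨ (F ∧ F)))
  step 4: (x0 ∧ (F ∨ x0)) ∨ (F ∧ ¬(x0 ∨ (F ∧ F)))
  step 5: (x0 ∧ x0) ∨ (F ∧ ¬(x0 ∨ (F ∧ F)))
  step 6: x0 ∨ (F ∧ ¬(x0 ∨ (F ∧ F)))
  step 7: x0 ∨ F
  step 8: x0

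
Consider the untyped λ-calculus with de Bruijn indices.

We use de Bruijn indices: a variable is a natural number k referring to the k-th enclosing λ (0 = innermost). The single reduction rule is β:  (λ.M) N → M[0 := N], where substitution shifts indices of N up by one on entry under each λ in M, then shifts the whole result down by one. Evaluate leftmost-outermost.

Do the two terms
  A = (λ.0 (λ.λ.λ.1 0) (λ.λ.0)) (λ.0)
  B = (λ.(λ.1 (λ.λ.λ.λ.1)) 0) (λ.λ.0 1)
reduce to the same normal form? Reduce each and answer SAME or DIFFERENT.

Term A:
  start: (λ.0 (λ.λ.λ.1 0) (λ.λ.0)) (λ.0)
  →1  (λ.0) (λ.λ.λ.1 0) (λ.λ.0)
  →2  (λ.λ.λ.1 0) (λ.λ.0)
  →3  λ.λ.1 0

Term B:
  start: (λ.(λ.1 (λ.λ.λ.λ.1)) 0) (λ.λ.0 1)
  →1  (λ.(λ.λ.0 1) (λ.λ.λ.λ.1)) (λ.λ.0 1)
  →2  (λ.λ.0 1) (λ.λ.λ.λ.1)
  →3  λ.0 (λ.λ.λ.λ.1)

Answer: DIFFERENT — A ⇓ λ.λ.1 0, B ⇓ λ.0 (λ.λ.λ.λ.1)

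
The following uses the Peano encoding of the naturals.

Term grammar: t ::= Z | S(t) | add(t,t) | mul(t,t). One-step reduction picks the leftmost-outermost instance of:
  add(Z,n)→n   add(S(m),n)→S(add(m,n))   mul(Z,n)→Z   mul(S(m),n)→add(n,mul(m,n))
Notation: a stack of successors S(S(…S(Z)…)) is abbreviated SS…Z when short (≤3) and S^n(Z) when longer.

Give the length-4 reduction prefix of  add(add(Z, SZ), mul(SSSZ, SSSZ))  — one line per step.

  start: add(add(Z, SZ), mul(SSSZ, SSSZ))
  →1  add(SZ, mul(SSSZ, SSSZ))
  →2  S(add(Z, mul(SSSZ, SSSZ)))
  →3  S(mul(SSSZ, SSSZ))
  →4  S(add(SSSZ, mul(SSZ, SSSZ)))

Answer: after 4 steps: S(add(SSSZ, mul(SSZ, SSSZ)))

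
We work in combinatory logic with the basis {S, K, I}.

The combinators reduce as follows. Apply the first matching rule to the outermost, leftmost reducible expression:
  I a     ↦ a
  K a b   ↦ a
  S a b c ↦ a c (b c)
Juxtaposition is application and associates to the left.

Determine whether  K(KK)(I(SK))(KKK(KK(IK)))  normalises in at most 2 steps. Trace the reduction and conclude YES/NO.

Answer: YES — reaches normal form K in 2 ≤ 2 steps

Derivation:
  start: K(KK)(I(SK))(KKK(KK(IK)))
  step 1: KK(KKK(KK(IK)))
  step 2: K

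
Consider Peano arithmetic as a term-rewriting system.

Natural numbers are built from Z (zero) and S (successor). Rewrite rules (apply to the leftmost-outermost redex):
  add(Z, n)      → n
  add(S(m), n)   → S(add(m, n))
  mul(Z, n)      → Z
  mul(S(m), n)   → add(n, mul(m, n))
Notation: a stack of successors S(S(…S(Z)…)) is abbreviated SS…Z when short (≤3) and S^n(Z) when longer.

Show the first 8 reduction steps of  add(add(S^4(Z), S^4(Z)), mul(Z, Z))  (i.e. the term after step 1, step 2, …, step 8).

Answer: after 8 steps: S(S(S(S(add(add(Z, S^4(Z)), mul(Z, Z))))))

Derivation:
  start: add(add(S^4(Z), S^4(Z)), mul(Z, Z))
  →1  add(S(add(SSSZ, S^4(Z))), mul(Z, Z))
  →2  S(add(add(SSSZ, S^4(Z)), mul(Z, Z)))
  →3  S(add(S(add(SSZ, S^4(Z))), mul(Z, Z)))
  →4  S(S(add(add(SSZ, S^4(Z)), mul(Z, Z))))
  →5  S(S(add(S(add(SZ, S^4(Z))), mul(Z, Z))))
  →6  S(S(S(add(add(SZ, S^4(Z)), mul(Z, Z)))))
  →7  S(S(S(add(S(add(Z, S^4(Z))), mul(Z, Z)))))
  →8  S(S(S(S(add(add(Z, S^4(Z)), mul(Z, Z))))))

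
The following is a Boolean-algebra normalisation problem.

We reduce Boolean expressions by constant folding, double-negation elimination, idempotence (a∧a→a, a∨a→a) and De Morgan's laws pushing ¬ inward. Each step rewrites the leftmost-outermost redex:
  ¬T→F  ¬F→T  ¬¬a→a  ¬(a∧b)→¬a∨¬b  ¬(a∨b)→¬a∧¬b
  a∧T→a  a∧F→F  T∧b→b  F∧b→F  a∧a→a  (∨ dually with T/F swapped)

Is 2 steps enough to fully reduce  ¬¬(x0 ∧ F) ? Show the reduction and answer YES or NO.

Answer: YES — reaches normal form F in 2 ≤ 2 steps

Reduction:
  start: ¬¬(x0 ∧ F)
  [1] x0 ∧ F
  [2] F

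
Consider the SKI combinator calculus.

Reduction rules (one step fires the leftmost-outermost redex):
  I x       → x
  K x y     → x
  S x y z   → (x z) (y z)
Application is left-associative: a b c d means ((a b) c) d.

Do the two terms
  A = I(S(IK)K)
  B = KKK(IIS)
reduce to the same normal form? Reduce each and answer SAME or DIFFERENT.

Term A:
  start: I(S(IK)K)
  →1  S(IK)K
  →2  SKK

Term B:
  start: KKK(IIS)
  →1  K(IIS)
  →2  K(IS)
  →3  KS

Answer: DIFFERENT — A ⇓ SKK, B ⇓ KS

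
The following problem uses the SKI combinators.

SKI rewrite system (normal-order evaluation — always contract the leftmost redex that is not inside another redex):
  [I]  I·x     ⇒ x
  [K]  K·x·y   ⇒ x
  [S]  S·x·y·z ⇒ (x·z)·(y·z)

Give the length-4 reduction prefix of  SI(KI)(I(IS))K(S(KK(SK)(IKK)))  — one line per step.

  start: SI(KI)(I(IS))K(S(KK(SK)(IKK)))
  [1] I(I(IS))(KI(I(IS)))K(S(KK(SK)(IKK)))
  [2] I(IS)(KI(I(IS)))K(S(KK(SK)(IKK)))
  [3] IS(KI(I(IS)))K(S(KK(SK)(IKK)))
  [4] S(KI(I(IS)))K(S(KK(SK)(IKK)))

Answer: after 4 steps: S(KI(I(IS)))K(S(KK(SK)(IKK)))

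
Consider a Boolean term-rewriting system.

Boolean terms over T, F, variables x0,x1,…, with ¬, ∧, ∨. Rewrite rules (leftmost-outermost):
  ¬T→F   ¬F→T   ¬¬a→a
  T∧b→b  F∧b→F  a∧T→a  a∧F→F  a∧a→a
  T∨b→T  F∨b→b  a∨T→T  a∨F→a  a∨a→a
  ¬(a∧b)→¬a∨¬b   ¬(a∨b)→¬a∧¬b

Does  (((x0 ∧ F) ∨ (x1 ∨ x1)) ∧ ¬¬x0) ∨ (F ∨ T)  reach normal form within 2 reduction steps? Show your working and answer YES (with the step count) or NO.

Answer: NO — after 2 steps the term is ((x1 ∨ x1) ∧ ¬¬x0) ∨ (F ∨ T), not yet normal

Working:
  start: (((x0 ∧ F) ∨ (x1 ∨ x1)) ∧ ¬¬x0) ∨ (F ∨ T)
  [1] ((F ∨ (x1 ∨ x1)) ∧ ¬¬x0) ∨ (F ∨ T)
  [2] ((x1 ∨ x1) ∧ ¬¬x0) ∨ (F ∨ T)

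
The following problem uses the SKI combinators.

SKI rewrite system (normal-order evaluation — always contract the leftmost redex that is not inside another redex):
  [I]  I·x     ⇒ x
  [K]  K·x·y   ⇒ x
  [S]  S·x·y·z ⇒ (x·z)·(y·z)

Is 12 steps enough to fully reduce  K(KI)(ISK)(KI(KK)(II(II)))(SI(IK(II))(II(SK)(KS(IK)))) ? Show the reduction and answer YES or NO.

Answer: YES — reaches normal form I in 12 ≤ 12 steps

Reduction:
  start: K(KI)(ISK)(KI(KK)(II(II)))(SI(IK(II))(II(SK)(KS(IK))))
  step 1: KI(KI(KK)(II(II)))(SI(IK(II))(II(SK)(KS(IK))))
  step 2: I(SI(IK(II))(II(SK)(KS(IK))))
  step 3: SI(IK(II))(II(SK)(KS(IK)))
  step 4: I(II(SK)(KS(IK)))(IK(II)(II(SK)(KS(IK))))
  step 5: II(SK)(KS(IK))(IK(II)(II(SK)(KS(IK))))
  step 6: I(SK)(KS(IK))(IK(II)(II(SK)(KS(IK))))
  step 7: SK(KS(IK))(IK(II)(II(SK)(KS(IK))))
  step 8: K(IK(II)(II(SK)(KS(IK))))(KS(IK)(IK(II)(II(SK)(KS(IK)))))
  step 9: IK(II)(II(SK)(KS(IK)))
  step 10: K(II)(II(SK)(KS(IK)))
  step 11: II
  step 12: I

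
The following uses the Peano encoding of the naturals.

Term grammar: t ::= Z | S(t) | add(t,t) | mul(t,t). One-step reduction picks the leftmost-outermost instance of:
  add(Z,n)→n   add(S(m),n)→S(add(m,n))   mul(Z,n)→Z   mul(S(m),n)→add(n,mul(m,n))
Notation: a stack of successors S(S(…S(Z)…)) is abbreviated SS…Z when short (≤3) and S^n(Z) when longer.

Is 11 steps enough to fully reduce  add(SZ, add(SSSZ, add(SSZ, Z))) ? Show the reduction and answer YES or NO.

Answer: YES — reaches normal form S^6(Z) in 9 ≤ 11 steps

Reduction:
  start: add(SZ, add(SSSZ, add(SSZ, Z)))
  →1  S(add(Z, add(SSSZ, add(SSZ, Z))))
  →2  S(add(SSSZ, add(SSZ, Z)))
  →3  S(S(add(SSZ, add(SSZ, Z))))
  →4  S(S(S(add(SZ, add(SSZ, Z)))))
  →5  S(S(S(S(add(Z, add(SSZ, Z))))))
  →6  S(S(S(S(add(SSZ, Z)))))
  →7  S(S(S(S(S(add(SZ, Z))))))
  →8  S(S(S(S(S(S(add(Z, Z)))))))
  →9  S^6(Z)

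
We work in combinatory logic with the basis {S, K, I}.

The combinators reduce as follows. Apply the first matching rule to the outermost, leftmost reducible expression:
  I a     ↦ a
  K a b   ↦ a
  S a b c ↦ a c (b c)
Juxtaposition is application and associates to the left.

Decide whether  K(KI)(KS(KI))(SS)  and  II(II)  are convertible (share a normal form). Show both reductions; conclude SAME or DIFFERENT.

Answer: SAME — A ⇓ I, B ⇓ I

Derivation:
Term A:
  start: K(KI)(KS(KI))(SS)
  step 1: KI(SS)
  step 2: I

Term B:
  start: II(II)
  step 1: I(II)
  step 2: II
  step 3: I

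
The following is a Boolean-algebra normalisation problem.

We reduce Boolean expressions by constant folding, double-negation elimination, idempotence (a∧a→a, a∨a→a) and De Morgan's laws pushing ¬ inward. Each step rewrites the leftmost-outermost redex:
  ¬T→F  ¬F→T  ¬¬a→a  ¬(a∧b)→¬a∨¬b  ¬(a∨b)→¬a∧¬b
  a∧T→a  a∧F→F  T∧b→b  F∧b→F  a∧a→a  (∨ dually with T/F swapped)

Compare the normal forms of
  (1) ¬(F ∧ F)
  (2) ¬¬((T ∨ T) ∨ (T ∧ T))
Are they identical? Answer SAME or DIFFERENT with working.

Answer: SAME — A ⇓ T, B ⇓ T

Working:
Term A:
  start: ¬(F ∧ F)
  [1] ¬F ∨ ¬F
  [2] ¬F
  [3] T

Term B:
  start: ¬¬((T ∨ T) ∨ (T ∧ T))
  [1] (T ∨ T) ∨ (T ∧ T)
  [2] T ∨ (T ∧ T)
  [3] T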